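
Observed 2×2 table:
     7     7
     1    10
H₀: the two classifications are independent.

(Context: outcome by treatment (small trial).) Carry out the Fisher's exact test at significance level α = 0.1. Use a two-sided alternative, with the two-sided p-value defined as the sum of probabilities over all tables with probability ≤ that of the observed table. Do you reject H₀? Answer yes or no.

Margins: r₁=14, r₂=11, c₁=8, c₂=17, n=25
p_obs = C(14,7)·C(11,1)/C(25,8); sum pmf over tables with pmf ≤ p_obs
p-value (two-sided) = 0.04211
At α=0.1: p < α → reject H₀

reject H₀: yes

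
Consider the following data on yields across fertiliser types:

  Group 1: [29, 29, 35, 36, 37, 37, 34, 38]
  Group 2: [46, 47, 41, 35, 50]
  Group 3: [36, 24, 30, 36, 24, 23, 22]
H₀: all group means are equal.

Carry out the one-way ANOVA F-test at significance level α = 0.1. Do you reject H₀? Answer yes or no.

reject H₀: yes

Group means [34.38, 43.80, 27.86], grand mean 34.450
SSB = Σnᵢ(x̄ᵢ−x̄)² = 741.418; SSW = ΣΣ(x−x̄ᵢ)² = 451.532
MSB = 741.418/2 = 370.7089; MSW = 451.532/17 = 26.5607
F = MSB/MSW = 13.9570
df = (2, 17)
p-value (upper-tail) = 0.00026
At α=0.1: p < α → reject H₀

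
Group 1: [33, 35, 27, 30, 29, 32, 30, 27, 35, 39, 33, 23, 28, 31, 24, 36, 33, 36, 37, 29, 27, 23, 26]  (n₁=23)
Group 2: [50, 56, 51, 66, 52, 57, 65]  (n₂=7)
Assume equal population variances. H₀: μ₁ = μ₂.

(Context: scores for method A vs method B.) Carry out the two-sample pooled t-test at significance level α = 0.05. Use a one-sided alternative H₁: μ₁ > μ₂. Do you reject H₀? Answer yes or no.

x̄₁=30.565, s₁=4.571, n₁=23
x̄₂=56.714, s₂=6.525, n₂=7
s_p² = [22·4.571² + 6·6.525²]/28 = 25.5386
SE = √(s_p²·(1/23+1/7)) = 2.1815
t = (30.565−56.714)/2.1815 = -11.9870
df = 28
p-value (one-sided, H₁ greater) = 1.00000
At α=0.05: p ≥ α → fail to reject H₀

reject H₀: no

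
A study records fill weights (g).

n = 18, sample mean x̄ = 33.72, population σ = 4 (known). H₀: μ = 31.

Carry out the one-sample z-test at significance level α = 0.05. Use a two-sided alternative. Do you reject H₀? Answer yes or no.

SE = σ/√n = 4/√18 = 0.9428
z = (x̄−μ₀)/SE = (33.72−31)/0.9428 = 2.8850
p-value (two-sided) = 0.00391
At α=0.05: p < α → reject H₀

reject H₀: yes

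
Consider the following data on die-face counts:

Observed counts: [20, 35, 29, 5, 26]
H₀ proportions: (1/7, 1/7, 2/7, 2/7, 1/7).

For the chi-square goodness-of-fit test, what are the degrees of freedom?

df = k − 1 = 5 − 1 = 4

degrees of freedom = 4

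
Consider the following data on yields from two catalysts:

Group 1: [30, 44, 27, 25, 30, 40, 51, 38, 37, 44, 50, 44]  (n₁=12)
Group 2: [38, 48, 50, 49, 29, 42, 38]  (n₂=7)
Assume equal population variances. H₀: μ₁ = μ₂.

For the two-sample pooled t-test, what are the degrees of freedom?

df = n₁ + n₂ − 2 = 12 + 7 − 2 = 17

degrees of freedom = 17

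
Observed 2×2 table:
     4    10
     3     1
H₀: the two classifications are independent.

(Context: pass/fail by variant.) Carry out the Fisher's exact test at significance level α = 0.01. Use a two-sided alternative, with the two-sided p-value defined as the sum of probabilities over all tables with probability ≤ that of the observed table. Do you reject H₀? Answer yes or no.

reject H₀: no

Margins: r₁=14, r₂=4, c₁=7, c₂=11, n=18
p_obs = C(14,4)·C(4,3)/C(18,7); sum pmf over tables with pmf ≤ p_obs
p-value (two-sided) = 0.24510
At α=0.01: p ≥ α → fail to reject H₀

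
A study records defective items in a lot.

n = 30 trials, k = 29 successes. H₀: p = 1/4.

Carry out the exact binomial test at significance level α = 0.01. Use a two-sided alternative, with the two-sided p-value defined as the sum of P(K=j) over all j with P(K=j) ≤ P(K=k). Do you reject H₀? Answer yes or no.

reject H₀: yes

Exact binomial: n=30, k=29, p₀=1/4=0.2500
P(X=j) = C(n,j)·p₀^j·(1−p₀)^(n−j); p = Σ P(X=j) over j with P(X=j) ≤ P(X=29)
p-value (two-sided) = 0.00000
At α=0.01: p < α → reject H₀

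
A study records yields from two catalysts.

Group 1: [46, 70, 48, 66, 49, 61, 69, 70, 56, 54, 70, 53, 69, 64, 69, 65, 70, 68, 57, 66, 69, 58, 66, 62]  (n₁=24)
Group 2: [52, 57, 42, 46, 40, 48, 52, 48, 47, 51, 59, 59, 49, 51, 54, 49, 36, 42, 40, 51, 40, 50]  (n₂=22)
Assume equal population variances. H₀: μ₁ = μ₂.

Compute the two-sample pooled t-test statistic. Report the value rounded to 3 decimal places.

test statistic = 6.656

x̄₁=62.292, s₁=7.777, n₁=24
x̄₂=48.318, s₂=6.305, n₂=22
s_p² = [23·7.777² + 21·6.305²]/44 = 50.5848
SE = √(s_p²·(1/24+1/22)) = 2.0993
t = (62.292−48.318)/2.0993 = 6.6563
df = 44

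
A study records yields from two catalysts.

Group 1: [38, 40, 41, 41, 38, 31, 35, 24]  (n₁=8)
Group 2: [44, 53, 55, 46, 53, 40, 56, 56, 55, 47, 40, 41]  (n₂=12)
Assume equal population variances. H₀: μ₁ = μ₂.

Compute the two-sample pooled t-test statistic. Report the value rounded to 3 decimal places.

test statistic = -4.478

x̄₁=36.000, s₁=5.904, n₁=8
x̄₂=48.833, s₂=6.506, n₂=12
s_p² = [7·5.904² + 11·6.506²]/18 = 39.4259
SE = √(s_p²·(1/8+1/12)) = 2.8660
t = (36.000−48.833)/2.8660 = -4.4778
df = 18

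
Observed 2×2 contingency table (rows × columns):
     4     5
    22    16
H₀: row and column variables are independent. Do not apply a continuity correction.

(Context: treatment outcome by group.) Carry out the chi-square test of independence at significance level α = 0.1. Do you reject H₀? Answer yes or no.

reject H₀: no

Row totals [9, 38], col totals [26, 21], n=47
χ² = (4−4.98)²/4.98 + (5−4.02)²/4.02 + (22−21.02)²/21.02 + (16−16.98)²/16.98 = 0.5326
df = 1
p-value (upper-tail) = 0.46552
At α=0.1: p ≥ α → fail to reject H₀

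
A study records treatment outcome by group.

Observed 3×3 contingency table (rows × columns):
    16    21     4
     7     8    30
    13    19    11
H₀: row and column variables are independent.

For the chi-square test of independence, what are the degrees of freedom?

df = (r−1)(c−1) = (3−1)·(3−1) = 4

degrees of freedom = 4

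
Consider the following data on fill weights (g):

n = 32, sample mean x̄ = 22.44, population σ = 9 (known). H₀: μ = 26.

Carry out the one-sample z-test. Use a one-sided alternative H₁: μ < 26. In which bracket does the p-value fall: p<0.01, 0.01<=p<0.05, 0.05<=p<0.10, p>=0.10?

SE = σ/√n = 9/√32 = 1.5910
z = (x̄−μ₀)/SE = (22.44−26)/1.5910 = -2.2376
p-value (one-sided, H₁ less) = 0.01262
→ bracket: 0.01<=p<0.05

p-value bracket: 0.01<=p<0.05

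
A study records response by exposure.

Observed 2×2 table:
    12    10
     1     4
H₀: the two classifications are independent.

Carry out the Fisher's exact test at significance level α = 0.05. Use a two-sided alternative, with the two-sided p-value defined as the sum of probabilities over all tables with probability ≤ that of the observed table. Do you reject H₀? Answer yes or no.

Margins: r₁=22, r₂=5, c₁=13, c₂=14, n=27
p_obs = C(22,12)·C(5,1)/C(27,13); sum pmf over tables with pmf ≤ p_obs
p-value (two-sided) = 0.32593
At α=0.05: p ≥ α → fail to reject H₀

reject H₀: no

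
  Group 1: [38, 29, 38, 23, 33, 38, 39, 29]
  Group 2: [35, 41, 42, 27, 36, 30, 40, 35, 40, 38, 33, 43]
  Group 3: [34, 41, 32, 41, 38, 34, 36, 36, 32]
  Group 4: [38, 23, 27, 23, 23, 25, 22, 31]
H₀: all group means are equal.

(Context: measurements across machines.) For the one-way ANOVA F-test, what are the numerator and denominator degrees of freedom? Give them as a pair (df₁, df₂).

k = 4 groups, N = 37 total
df = (k−1, N−k) = (4−1, 37−4) = (3, 33)

degrees of freedom = [3, 33]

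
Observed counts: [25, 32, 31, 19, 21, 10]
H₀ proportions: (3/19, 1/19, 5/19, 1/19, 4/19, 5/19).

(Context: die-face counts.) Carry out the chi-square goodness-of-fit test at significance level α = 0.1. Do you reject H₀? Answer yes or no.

reject H₀: yes

n = 138; E_i = n·p_i = [21.79, 7.26, 36.32, 7.26, 29.05, 36.32]
χ² = (25−21.79)²/21.79 + (32−7.26)²/7.26 + (31−36.32)²/36.32 + (19−7.26)²/7.26 + (21−29.05)²/29.05 + (10−36.32)²/36.32 = 125.7673
df = 5
p-value (upper-tail) = 0.00000
At α=0.1: p < α → reject H₀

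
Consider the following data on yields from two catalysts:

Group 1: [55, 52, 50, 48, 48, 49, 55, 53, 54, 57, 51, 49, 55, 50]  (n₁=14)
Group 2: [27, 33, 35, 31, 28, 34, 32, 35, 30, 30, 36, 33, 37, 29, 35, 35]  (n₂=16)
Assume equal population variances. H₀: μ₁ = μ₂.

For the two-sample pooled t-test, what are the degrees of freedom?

degrees of freedom = 28

df = n₁ + n₂ − 2 = 14 + 16 − 2 = 28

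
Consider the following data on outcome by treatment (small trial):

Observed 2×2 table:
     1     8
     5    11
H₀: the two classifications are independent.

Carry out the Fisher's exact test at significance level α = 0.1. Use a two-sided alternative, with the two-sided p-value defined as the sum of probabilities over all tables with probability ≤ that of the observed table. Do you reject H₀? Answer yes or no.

reject H₀: no

Margins: r₁=9, r₂=16, c₁=6, c₂=19, n=25
p_obs = C(9,1)·C(16,5)/C(25,6); sum pmf over tables with pmf ≤ p_obs
p-value (two-sided) = 0.36443
At α=0.1: p ≥ α → fail to reject H₀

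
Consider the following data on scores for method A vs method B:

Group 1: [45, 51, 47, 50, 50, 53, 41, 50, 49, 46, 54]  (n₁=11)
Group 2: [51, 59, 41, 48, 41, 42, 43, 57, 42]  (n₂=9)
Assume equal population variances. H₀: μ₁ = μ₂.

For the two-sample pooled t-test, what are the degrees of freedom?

df = n₁ + n₂ − 2 = 11 + 9 − 2 = 18

degrees of freedom = 18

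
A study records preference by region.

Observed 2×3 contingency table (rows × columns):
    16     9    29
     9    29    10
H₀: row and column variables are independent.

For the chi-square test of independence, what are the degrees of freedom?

degrees of freedom = 2

df = (r−1)(c−1) = (2−1)·(3−1) = 2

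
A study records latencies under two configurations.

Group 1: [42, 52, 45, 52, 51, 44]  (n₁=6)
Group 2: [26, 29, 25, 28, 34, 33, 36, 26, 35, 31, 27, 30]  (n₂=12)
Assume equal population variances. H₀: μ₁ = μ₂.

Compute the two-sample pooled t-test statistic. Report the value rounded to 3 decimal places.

test statistic = 8.776

x̄₁=47.667, s₁=4.502, n₁=6
x̄₂=30.000, s₂=3.790, n₂=12
s_p² = [5·4.502² + 11·3.790²]/16 = 16.2083
SE = √(s_p²·(1/6+1/12)) = 2.0130
t = (47.667−30.000)/2.0130 = 8.7764
df = 16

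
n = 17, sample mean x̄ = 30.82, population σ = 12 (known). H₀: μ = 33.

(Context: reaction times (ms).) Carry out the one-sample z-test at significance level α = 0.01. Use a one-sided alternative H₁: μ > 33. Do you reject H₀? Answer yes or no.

reject H₀: no

SE = σ/√n = 12/√17 = 2.9104
z = (x̄−μ₀)/SE = (30.82−33)/2.9104 = -0.7490
p-value (one-sided, H₁ greater) = 0.77308
At α=0.01: p ≥ α → fail to reject H₀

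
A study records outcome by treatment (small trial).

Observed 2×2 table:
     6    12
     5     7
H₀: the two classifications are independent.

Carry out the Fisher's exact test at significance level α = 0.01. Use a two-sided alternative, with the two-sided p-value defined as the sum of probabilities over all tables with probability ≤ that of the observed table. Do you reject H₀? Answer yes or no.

Margins: r₁=18, r₂=12, c₁=11, c₂=19, n=30
p_obs = C(18,6)·C(12,5)/C(30,11); sum pmf over tables with pmf ≤ p_obs
p-value (two-sided) = 0.71163
At α=0.01: p ≥ α → fail to reject H₀

reject H₀: no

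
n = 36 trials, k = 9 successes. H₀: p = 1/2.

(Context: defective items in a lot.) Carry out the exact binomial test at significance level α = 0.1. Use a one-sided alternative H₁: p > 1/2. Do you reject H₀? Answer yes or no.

Exact binomial: n=36, k=9, p₀=1/2=0.5000
P(X≥9) from Σ C(n,i)·p₀^i·(1−p₀)^(n−i)
p-value (one-sided, H₁ greater) = 0.99940
At α=0.1: p ≥ α → fail to reject H₀

reject H₀: no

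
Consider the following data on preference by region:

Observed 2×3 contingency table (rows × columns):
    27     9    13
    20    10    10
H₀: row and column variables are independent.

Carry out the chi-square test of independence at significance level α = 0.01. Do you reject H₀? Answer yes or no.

Row totals [49, 40], col totals [47, 19, 23], n=89
χ² = (27−25.88)²/25.88 + (9−10.46)²/10.46 + (13−12.66)²/12.66 + (20−21.12)²/21.12 + (10−8.54)²/8.54 + (10−10.34)²/10.34 = 0.5823
df = 2
p-value (upper-tail) = 0.74739
At α=0.01: p ≥ α → fail to reject H₀

reject H₀: no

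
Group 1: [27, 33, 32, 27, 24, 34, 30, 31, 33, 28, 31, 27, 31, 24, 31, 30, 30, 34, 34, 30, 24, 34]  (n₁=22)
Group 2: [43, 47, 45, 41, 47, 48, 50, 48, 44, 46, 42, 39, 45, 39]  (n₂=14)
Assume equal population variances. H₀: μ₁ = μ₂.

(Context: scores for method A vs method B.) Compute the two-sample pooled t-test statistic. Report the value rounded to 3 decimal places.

test statistic = -12.782

x̄₁=29.955, s₁=3.302, n₁=22
x̄₂=44.571, s₂=3.413, n₂=14
s_p² = [21·3.302² + 13·3.413²]/34 = 11.1877
SE = √(s_p²·(1/22+1/14)) = 1.1435
t = (29.955−44.571)/1.1435 = -12.7823
df = 34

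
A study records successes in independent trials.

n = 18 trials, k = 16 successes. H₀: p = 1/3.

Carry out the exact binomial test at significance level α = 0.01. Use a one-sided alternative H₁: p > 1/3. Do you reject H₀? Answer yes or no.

Exact binomial: n=18, k=16, p₀=1/3=0.3333
P(X≥16) from Σ C(n,i)·p₀^i·(1−p₀)^(n−i)
p-value (one-sided, H₁ greater) = 0.00000
At α=0.01: p < α → reject H₀

reject H₀: yes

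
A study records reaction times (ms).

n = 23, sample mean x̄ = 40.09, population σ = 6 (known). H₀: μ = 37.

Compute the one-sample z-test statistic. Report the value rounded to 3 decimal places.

test statistic = 2.470

SE = σ/√n = 6/√23 = 1.2511
z = (x̄−μ₀)/SE = (40.09−37)/1.2511 = 2.4699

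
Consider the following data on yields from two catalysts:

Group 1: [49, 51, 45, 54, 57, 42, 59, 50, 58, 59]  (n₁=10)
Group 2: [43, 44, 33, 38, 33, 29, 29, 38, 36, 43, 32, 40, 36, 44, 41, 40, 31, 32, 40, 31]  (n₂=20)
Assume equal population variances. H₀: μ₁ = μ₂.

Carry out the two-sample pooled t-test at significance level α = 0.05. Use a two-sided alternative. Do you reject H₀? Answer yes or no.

reject H₀: yes

x̄₁=52.400, s₁=6.004, n₁=10
x̄₂=36.650, s₂=5.112, n₂=20
s_p² = [9·6.004² + 19·5.112²]/28 = 29.3196
SE = √(s_p²·(1/10+1/20)) = 2.0971
t = (52.400−36.650)/2.0971 = 7.5103
df = 28
p-value (two-sided) = 0.00000
At α=0.05: p < α → reject H₀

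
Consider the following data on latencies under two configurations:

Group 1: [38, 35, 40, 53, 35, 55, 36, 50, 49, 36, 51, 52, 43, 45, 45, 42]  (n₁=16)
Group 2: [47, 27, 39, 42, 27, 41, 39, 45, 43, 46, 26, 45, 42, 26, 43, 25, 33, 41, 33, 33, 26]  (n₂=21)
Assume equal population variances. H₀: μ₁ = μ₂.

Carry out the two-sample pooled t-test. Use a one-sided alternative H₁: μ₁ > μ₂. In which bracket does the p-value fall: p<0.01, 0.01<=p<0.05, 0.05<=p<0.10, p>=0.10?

x̄₁=44.062, s₁=6.952, n₁=16
x̄₂=36.619, s₂=7.820, n₂=21
s_p² = [15·6.952² + 20·7.820²]/35 = 55.6540
SE = √(s_p²·(1/16+1/21)) = 2.4756
t = (44.062−36.619)/2.4756 = 3.0067
df = 35
p-value (one-sided, H₁ greater) = 0.00243
→ bracket: p<0.01

p-value bracket: p<0.01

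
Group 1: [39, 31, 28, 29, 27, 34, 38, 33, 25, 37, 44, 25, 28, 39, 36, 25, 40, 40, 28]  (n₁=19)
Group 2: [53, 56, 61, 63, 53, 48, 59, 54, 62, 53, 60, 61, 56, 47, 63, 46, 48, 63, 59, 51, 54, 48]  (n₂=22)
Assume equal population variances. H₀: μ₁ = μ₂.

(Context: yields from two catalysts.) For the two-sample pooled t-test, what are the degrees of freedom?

df = n₁ + n₂ − 2 = 19 + 22 − 2 = 39

degrees of freedom = 39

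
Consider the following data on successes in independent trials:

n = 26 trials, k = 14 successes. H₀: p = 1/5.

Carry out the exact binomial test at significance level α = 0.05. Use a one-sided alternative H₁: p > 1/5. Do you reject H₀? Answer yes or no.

reject H₀: yes

Exact binomial: n=26, k=14, p₀=1/5=0.2000
P(X≥14) from Σ C(n,i)·p₀^i·(1−p₀)^(n−i)
p-value (one-sided, H₁ greater) = 0.00013
At α=0.05: p < α → reject H₀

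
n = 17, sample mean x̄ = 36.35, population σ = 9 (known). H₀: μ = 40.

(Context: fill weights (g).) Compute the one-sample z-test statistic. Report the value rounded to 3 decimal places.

SE = σ/√n = 9/√17 = 2.1828
z = (x̄−μ₀)/SE = (36.35−40)/2.1828 = -1.6721

test statistic = -1.672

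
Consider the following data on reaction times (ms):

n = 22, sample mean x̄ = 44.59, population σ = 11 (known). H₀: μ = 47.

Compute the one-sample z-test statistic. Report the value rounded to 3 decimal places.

SE = σ/√n = 11/√22 = 2.3452
z = (x̄−μ₀)/SE = (44.59−47)/2.3452 = -1.0276

test statistic = -1.028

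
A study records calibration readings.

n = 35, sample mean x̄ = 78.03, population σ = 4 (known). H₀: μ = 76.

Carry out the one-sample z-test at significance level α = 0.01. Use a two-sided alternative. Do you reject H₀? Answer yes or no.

reject H₀: yes

SE = σ/√n = 4/√35 = 0.6761
z = (x̄−μ₀)/SE = (78.03−76)/0.6761 = 3.0024
p-value (two-sided) = 0.00268
At α=0.01: p < α → reject H₀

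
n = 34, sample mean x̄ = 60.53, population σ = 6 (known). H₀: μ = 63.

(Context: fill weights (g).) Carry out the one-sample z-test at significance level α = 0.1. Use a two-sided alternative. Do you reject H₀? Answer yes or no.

SE = σ/√n = 6/√34 = 1.0290
z = (x̄−μ₀)/SE = (60.53−63)/1.0290 = -2.4004
p-value (two-sided) = 0.01638
At α=0.1: p < α → reject H₀

reject H₀: yes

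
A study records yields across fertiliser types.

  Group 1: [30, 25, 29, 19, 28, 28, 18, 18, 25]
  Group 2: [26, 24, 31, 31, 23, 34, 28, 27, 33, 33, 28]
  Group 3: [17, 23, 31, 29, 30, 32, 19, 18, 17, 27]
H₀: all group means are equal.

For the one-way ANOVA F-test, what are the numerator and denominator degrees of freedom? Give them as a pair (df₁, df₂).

degrees of freedom = [2, 27]

k = 3 groups, N = 30 total
df = (k−1, N−k) = (3−1, 30−3) = (2, 27)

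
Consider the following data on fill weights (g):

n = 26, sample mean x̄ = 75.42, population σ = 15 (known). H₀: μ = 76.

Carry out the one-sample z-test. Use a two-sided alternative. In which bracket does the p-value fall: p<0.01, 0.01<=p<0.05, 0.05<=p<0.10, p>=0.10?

SE = σ/√n = 15/√26 = 2.9417
z = (x̄−μ₀)/SE = (75.42−76)/2.9417 = -0.1972
p-value (two-sided) = 0.84370
→ bracket: p>=0.10

p-value bracket: p>=0.10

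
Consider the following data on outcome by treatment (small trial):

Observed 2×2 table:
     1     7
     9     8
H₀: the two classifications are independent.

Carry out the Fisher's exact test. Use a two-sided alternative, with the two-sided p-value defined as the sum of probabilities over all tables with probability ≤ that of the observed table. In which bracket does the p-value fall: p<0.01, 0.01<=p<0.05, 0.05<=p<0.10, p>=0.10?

Margins: r₁=8, r₂=17, c₁=10, c₂=15, n=25
p_obs = C(8,1)·C(17,9)/C(25,10); sum pmf over tables with pmf ≤ p_obs
p-value (two-sided) = 0.08754
→ bracket: 0.05<=p<0.10

p-value bracket: 0.05<=p<0.10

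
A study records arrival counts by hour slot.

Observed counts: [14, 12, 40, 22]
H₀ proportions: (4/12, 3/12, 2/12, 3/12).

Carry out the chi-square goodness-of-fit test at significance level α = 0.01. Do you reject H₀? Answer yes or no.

n = 88; E_i = n·p_i = [29.33, 22.00, 14.67, 22.00]
χ² = (14−29.33)²/29.33 + (12−22.00)²/22.00 + (40−14.67)²/14.67 + (22−22.00)²/22.00 = 56.3182
df = 3
p-value (upper-tail) = 0.00000
At α=0.01: p < α → reject H₀

reject H₀: yes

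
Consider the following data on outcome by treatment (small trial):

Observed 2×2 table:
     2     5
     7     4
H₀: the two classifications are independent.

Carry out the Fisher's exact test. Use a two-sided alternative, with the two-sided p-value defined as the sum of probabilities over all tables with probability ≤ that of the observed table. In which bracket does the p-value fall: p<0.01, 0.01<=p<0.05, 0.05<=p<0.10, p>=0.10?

Margins: r₁=7, r₂=11, c₁=9, c₂=9, n=18
p_obs = C(7,2)·C(11,7)/C(18,9); sum pmf over tables with pmf ≤ p_obs
p-value (two-sided) = 0.33484
→ bracket: p>=0.10

p-value bracket: p>=0.10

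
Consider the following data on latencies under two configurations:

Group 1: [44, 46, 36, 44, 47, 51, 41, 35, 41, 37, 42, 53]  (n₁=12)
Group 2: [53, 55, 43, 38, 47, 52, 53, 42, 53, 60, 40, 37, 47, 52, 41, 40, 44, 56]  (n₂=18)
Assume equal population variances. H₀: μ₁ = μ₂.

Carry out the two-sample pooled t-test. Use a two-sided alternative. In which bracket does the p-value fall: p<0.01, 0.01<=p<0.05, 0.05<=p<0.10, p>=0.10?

p-value bracket: 0.05<=p<0.10

x̄₁=43.083, s₁=5.632, n₁=12
x̄₂=47.389, s₂=7.005, n₂=18
s_p² = [11·5.632² + 17·7.005²]/28 = 42.2569
SE = √(s_p²·(1/12+1/18)) = 2.4226
t = (43.083−47.389)/2.4226 = -1.7772
df = 28
p-value (two-sided) = 0.08639
→ bracket: 0.05<=p<0.10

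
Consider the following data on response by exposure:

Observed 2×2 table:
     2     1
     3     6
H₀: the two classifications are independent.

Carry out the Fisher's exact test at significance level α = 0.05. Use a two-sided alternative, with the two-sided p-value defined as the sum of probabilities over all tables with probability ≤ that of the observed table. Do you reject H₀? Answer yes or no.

reject H₀: no

Margins: r₁=3, r₂=9, c₁=5, c₂=7, n=12
p_obs = C(3,2)·C(9,3)/C(12,5); sum pmf over tables with pmf ≤ p_obs
p-value (two-sided) = 0.52273
At α=0.05: p ≥ α → fail to reject H₀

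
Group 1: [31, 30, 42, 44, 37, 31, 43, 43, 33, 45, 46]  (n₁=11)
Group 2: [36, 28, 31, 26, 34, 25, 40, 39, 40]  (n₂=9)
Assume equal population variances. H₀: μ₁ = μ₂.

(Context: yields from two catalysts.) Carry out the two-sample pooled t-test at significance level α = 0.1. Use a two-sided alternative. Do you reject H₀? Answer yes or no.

x̄₁=38.636, s₁=6.313, n₁=11
x̄₂=33.222, s₂=5.974, n₂=9
s_p² = [10·6.313² + 8·5.974²]/18 = 38.0056
SE = √(s_p²·(1/11+1/9)) = 2.7709
t = (38.636−33.222)/2.7709 = 1.9539
df = 18
p-value (two-sided) = 0.06643
At α=0.1: p < α → reject H₀

reject H₀: yes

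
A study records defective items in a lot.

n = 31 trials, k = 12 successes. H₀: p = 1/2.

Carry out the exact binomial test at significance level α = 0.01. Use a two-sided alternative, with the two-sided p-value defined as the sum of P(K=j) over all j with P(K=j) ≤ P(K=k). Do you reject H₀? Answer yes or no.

Exact binomial: n=31, k=12, p₀=1/2=0.5000
P(X=j) = C(n,j)·p₀^j·(1−p₀)^(n−j); p = Σ P(X=j) over j with P(X=j) ≤ P(X=12)
p-value (two-sided) = 0.28104
At α=0.01: p ≥ α → fail to reject H₀

reject H₀: no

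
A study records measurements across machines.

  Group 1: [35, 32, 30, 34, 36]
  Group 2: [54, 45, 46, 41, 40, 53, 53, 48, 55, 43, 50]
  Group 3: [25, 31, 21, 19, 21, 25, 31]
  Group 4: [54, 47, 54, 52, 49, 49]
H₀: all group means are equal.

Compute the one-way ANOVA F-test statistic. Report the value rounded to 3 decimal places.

Group means [33.40, 48.00, 24.71, 50.83], grand mean 40.448
SSB = Σnᵢ(x̄ᵢ−x̄)² = 3255.711; SSW = ΣΣ(x−x̄ᵢ)² = 495.462
MSB = 3255.711/3 = 1085.2368; MSW = 495.462/25 = 19.8185
F = MSB/MSW = 54.7588
df = (3, 25)

test statistic = 54.759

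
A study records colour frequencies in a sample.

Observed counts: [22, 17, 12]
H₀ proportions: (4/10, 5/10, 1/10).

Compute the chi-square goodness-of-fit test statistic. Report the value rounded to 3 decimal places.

n = 51; E_i = n·p_i = [20.40, 25.50, 5.10]
χ² = (22−20.40)²/20.40 + (17−25.50)²/25.50 + (12−5.10)²/5.10 = 12.2941
df = 2

test statistic = 12.294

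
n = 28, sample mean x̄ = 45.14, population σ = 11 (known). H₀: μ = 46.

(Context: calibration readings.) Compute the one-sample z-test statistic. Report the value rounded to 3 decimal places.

test statistic = -0.414

SE = σ/√n = 11/√28 = 2.0788
z = (x̄−μ₀)/SE = (45.14−46)/2.0788 = -0.4137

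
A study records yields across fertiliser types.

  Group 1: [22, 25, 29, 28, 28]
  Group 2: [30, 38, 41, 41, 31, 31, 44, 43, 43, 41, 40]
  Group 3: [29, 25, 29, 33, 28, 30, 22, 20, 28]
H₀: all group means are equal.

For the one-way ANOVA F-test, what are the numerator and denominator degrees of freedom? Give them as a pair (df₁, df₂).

degrees of freedom = [2, 22]

k = 3 groups, N = 25 total
df = (k−1, N−k) = (3−1, 25−3) = (2, 22)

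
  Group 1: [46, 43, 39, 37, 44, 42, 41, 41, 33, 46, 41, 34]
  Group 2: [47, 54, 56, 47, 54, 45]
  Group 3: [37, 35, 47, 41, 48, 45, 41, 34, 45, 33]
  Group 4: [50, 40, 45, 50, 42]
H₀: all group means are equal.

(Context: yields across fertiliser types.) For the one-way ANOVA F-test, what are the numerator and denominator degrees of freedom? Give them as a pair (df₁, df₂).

k = 4 groups, N = 33 total
df = (k−1, N−k) = (4−1, 33−4) = (3, 29)

degrees of freedom = [3, 29]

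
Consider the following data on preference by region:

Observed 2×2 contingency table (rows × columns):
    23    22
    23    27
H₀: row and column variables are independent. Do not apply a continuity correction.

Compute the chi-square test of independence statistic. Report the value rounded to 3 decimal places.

test statistic = 0.248

Row totals [45, 50], col totals [46, 49], n=95
χ² = (23−21.79)²/21.79 + (22−23.21)²/23.21 + (23−24.21)²/24.21 + (27−25.79)²/25.79 = 0.2477
df = 1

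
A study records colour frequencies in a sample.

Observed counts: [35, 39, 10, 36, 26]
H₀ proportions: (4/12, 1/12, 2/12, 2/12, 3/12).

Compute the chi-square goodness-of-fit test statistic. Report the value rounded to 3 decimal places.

n = 146; E_i = n·p_i = [48.67, 12.17, 24.33, 24.33, 36.50]
χ² = (35−48.67)²/48.67 + (39−12.17)²/12.17 + (10−24.33)²/24.33 + (36−24.33)²/24.33 + (26−36.50)²/36.50 = 80.0753
df = 4

test statistic = 80.075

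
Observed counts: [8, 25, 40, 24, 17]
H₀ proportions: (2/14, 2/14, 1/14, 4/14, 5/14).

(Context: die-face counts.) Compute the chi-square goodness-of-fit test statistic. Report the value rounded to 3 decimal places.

n = 114; E_i = n·p_i = [16.29, 16.29, 8.14, 32.57, 40.71]
χ² = (8−16.29)²/16.29 + (25−16.29)²/16.29 + (40−8.14)²/8.14 + (24−32.57)²/32.57 + (17−40.71)²/40.71 = 149.5807
df = 4

test statistic = 149.581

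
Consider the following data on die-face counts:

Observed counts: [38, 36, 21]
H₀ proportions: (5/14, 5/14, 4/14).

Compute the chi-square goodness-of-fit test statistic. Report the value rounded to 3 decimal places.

test statistic = 2.005

n = 95; E_i = n·p_i = [33.93, 33.93, 27.14]
χ² = (38−33.93)²/33.93 + (36−33.93)²/33.93 + (21−27.14)²/27.14 = 2.0053
df = 2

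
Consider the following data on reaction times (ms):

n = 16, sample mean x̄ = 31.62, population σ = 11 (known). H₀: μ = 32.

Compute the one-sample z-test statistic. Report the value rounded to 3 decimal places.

test statistic = -0.138

SE = σ/√n = 11/√16 = 2.7500
z = (x̄−μ₀)/SE = (31.62−32)/2.7500 = -0.1382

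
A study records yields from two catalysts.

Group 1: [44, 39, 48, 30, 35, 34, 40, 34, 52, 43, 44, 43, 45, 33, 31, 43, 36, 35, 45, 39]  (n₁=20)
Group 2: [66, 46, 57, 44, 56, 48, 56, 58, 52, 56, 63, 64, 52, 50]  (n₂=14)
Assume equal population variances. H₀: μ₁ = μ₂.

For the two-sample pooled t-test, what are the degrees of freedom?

degrees of freedom = 32

df = n₁ + n₂ − 2 = 20 + 14 − 2 = 32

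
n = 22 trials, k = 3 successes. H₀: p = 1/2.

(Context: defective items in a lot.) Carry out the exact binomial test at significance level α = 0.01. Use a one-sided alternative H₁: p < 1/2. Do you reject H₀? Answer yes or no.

reject H₀: yes

Exact binomial: n=22, k=3, p₀=1/2=0.5000
P(X≤3) from Σ C(n,i)·p₀^i·(1−p₀)^(n−i)
p-value (one-sided, H₁ less) = 0.00043
At α=0.01: p < α → reject H₀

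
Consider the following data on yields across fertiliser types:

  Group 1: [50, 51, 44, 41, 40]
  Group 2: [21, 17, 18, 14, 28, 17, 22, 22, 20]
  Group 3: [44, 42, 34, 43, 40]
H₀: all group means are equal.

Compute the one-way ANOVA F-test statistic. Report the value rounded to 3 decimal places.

Group means [45.20, 19.89, 40.60], grand mean 32.000
SSB = Σnᵢ(x̄ᵢ−x̄)² = 2561.111; SSW = ΣΣ(x−x̄ᵢ)² = 296.889
MSB = 2561.111/2 = 1280.5556; MSW = 296.889/16 = 18.5556
F = MSB/MSW = 69.0120
df = (2, 16)

test statistic = 69.012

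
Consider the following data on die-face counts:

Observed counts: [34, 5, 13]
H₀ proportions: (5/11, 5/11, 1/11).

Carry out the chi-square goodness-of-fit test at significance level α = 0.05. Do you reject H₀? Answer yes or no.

n = 52; E_i = n·p_i = [23.64, 23.64, 4.73]
χ² = (34−23.64)²/23.64 + (5−23.64)²/23.64 + (13−4.73)²/4.73 = 33.7154
df = 2
p-value (upper-tail) = 0.00000
At α=0.05: p < α → reject H₀

reject H₀: yes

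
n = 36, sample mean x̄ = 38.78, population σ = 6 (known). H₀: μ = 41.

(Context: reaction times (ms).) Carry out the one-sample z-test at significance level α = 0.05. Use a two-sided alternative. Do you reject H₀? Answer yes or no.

reject H₀: yes

SE = σ/√n = 6/√36 = 1.0000
z = (x̄−μ₀)/SE = (38.78−41)/1.0000 = -2.2200
p-value (two-sided) = 0.02642
At α=0.05: p < α → reject H₀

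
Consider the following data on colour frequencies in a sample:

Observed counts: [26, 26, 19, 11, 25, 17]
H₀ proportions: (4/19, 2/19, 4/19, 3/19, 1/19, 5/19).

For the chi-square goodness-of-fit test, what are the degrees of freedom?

df = k − 1 = 6 − 1 = 5

degrees of freedom = 5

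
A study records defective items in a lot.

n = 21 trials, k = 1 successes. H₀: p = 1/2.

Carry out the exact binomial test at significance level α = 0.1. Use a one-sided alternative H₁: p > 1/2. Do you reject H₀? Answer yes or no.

reject H₀: no

Exact binomial: n=21, k=1, p₀=1/2=0.5000
P(X≥1) from Σ C(n,i)·p₀^i·(1−p₀)^(n−i)
p-value (one-sided, H₁ greater) = 1.00000
At α=0.1: p ≥ α → fail to reject H₀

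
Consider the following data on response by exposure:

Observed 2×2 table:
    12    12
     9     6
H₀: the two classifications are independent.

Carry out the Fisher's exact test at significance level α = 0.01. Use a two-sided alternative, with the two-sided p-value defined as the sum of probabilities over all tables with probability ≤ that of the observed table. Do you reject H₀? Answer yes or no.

Margins: r₁=24, r₂=15, c₁=21, c₂=18, n=39
p_obs = C(24,12)·C(15,9)/C(39,21); sum pmf over tables with pmf ≤ p_obs
p-value (two-sided) = 0.74242
At α=0.01: p ≥ α → fail to reject H₀

reject H₀: no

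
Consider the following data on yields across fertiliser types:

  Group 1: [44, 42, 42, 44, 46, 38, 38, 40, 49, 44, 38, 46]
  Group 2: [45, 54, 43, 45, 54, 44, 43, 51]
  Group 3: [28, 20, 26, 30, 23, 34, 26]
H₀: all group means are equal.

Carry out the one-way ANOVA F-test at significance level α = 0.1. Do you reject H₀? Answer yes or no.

Group means [42.58, 47.38, 26.71], grand mean 39.889
SSB = Σnᵢ(x̄ᵢ−x̄)² = 1750.446; SSW = ΣΣ(x−x̄ᵢ)² = 428.220
MSB = 1750.446/2 = 875.2232; MSW = 428.220/24 = 17.8425
F = MSB/MSW = 49.0527
df = (2, 24)
p-value (upper-tail) = 0.00000
At α=0.1: p < α → reject H₀

reject H₀: yes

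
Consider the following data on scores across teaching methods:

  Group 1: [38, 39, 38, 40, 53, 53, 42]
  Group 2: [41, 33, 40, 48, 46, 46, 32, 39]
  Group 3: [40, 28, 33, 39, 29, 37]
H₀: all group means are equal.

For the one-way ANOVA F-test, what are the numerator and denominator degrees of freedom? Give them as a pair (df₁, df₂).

k = 3 groups, N = 21 total
df = (k−1, N−k) = (3−1, 21−3) = (2, 18)

degrees of freedom = [2, 18]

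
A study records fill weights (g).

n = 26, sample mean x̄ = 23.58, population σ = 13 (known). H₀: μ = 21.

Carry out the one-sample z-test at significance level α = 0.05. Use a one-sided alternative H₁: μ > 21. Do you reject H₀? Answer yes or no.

SE = σ/√n = 13/√26 = 2.5495
z = (x̄−μ₀)/SE = (23.58−21)/2.5495 = 1.0120
p-value (one-sided, H₁ greater) = 0.15578
At α=0.05: p ≥ α → fail to reject H₀

reject H₀: no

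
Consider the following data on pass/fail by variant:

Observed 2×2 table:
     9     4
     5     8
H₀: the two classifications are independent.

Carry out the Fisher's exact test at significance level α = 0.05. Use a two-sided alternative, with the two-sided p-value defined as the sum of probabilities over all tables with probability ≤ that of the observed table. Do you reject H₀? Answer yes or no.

reject H₀: no

Margins: r₁=13, r₂=13, c₁=14, c₂=12, n=26
p_obs = C(13,9)·C(13,5)/C(26,14); sum pmf over tables with pmf ≤ p_obs
p-value (two-sided) = 0.23774
At α=0.05: p ≥ α → fail to reject H₀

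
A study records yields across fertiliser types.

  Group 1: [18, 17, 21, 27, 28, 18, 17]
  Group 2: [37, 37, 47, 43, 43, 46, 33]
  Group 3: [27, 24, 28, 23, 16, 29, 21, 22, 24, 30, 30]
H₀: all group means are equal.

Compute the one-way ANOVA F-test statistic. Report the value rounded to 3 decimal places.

test statistic = 36.275

Group means [20.86, 40.86, 24.91], grand mean 28.240
SSB = Σnᵢ(x̄ᵢ−x̄)² = 1617.937; SSW = ΣΣ(x−x̄ᵢ)² = 490.623
MSB = 1617.937/2 = 808.9683; MSW = 490.623/22 = 22.3011
F = MSB/MSW = 36.2749
df = (2, 22)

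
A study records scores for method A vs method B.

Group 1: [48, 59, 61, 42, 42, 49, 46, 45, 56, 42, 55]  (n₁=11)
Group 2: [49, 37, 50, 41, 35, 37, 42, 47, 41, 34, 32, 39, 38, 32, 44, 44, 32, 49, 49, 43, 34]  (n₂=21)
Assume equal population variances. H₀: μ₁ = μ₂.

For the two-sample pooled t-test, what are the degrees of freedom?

degrees of freedom = 30

df = n₁ + n₂ − 2 = 11 + 21 − 2 = 30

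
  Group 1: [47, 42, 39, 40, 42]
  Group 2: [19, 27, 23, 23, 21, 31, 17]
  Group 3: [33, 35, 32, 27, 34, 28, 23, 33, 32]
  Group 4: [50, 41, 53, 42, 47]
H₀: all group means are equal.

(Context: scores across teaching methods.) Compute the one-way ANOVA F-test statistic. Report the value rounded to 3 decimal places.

Group means [42.00, 23.00, 30.78, 46.60], grand mean 33.885
SSB = Σnᵢ(x̄ᵢ−x̄)² = 2053.898; SSW = ΣΣ(x−x̄ᵢ)² = 402.756
MSB = 2053.898/3 = 684.6328; MSW = 402.756/22 = 18.3071
F = MSB/MSW = 37.3972
df = (3, 22)

test statistic = 37.397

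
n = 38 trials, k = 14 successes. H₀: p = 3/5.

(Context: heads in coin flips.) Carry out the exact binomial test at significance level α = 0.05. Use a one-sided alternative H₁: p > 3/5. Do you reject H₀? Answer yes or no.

reject H₀: no

Exact binomial: n=38, k=14, p₀=3/5=0.6000
P(X≥14) from Σ C(n,i)·p₀^i·(1−p₀)^(n−i)
p-value (one-sided, H₁ greater) = 0.99883
At α=0.05: p ≥ α → fail to reject H₀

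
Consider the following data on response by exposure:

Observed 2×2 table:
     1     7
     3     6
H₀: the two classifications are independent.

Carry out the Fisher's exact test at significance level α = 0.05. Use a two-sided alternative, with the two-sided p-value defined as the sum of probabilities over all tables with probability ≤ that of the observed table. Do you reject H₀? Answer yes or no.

reject H₀: no

Margins: r₁=8, r₂=9, c₁=4, c₂=13, n=17
p_obs = C(8,1)·C(9,3)/C(17,4); sum pmf over tables with pmf ≤ p_obs
p-value (two-sided) = 0.57647
At α=0.05: p ≥ α → fail to reject H₀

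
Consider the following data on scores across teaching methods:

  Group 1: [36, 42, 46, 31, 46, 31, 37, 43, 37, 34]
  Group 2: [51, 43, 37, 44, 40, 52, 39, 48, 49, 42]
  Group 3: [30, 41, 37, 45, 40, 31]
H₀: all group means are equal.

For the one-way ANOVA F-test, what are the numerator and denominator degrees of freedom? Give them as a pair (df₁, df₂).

degrees of freedom = [2, 23]

k = 3 groups, N = 26 total
df = (k−1, N−k) = (3−1, 26−3) = (2, 23)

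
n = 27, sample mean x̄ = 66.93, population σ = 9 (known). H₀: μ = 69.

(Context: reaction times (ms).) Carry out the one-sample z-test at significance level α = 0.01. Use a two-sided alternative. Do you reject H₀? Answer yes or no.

SE = σ/√n = 9/√27 = 1.7321
z = (x̄−μ₀)/SE = (66.93−69)/1.7321 = -1.1951
p-value (two-sided) = 0.23204
At α=0.01: p ≥ α → fail to reject H₀

reject H₀: no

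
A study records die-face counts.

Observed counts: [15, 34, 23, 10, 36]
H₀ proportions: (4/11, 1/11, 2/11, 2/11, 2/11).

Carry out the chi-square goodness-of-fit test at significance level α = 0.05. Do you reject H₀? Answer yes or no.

reject H₀: yes

n = 118; E_i = n·p_i = [42.91, 10.73, 21.45, 21.45, 21.45]
χ² = (15−42.91)²/42.91 + (34−10.73)²/10.73 + (23−21.45)²/21.45 + (10−21.45)²/21.45 + (36−21.45)²/21.45 = 84.7309
df = 4
p-value (upper-tail) = 0.00000
At α=0.05: p < α → reject H₀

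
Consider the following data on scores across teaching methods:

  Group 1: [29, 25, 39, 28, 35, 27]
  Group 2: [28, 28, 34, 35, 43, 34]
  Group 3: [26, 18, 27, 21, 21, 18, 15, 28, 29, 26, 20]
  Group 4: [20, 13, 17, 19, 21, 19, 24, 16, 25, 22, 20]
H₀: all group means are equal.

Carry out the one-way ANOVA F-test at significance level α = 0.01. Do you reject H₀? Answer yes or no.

reject H₀: yes

Group means [30.50, 33.67, 22.64, 19.64], grand mean 25.000
SSB = Σnᵢ(x̄ᵢ−x̄)² = 1010.076; SSW = ΣΣ(x−x̄ᵢ)² = 641.924
MSB = 1010.076/3 = 336.6919; MSW = 641.924/30 = 21.3975
F = MSB/MSW = 15.7351
df = (3, 30)
p-value (upper-tail) = 0.00000
At α=0.01: p < α → reject H₀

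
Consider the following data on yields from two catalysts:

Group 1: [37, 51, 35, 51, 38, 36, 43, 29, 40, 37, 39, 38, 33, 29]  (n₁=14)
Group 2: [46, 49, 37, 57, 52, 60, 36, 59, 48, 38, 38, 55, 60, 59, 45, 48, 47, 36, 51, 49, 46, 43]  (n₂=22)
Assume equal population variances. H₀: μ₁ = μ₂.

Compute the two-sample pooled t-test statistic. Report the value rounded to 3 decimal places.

x̄₁=38.286, s₁=6.615, n₁=14
x̄₂=48.136, s₂=7.984, n₂=22
s_p² = [13·6.615² + 21·7.984²]/34 = 56.1014
SE = √(s_p²·(1/14+1/22)) = 2.5607
t = (38.286−48.136)/2.5607 = -3.8468
df = 34

test statistic = -3.847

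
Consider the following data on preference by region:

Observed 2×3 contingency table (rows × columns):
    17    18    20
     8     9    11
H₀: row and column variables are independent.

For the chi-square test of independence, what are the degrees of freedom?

degrees of freedom = 2

df = (r−1)(c−1) = (2−1)·(3−1) = 2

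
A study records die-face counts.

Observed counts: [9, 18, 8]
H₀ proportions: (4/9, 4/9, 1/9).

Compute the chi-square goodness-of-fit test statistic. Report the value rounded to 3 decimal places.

test statistic = 7.493

n = 35; E_i = n·p_i = [15.56, 15.56, 3.89]
χ² = (9−15.56)²/15.56 + (18−15.56)²/15.56 + (8−3.89)²/3.89 = 7.4929
df = 2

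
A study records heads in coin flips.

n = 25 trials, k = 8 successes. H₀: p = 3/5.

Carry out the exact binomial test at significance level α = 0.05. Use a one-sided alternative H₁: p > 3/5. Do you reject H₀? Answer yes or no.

reject H₀: no

Exact binomial: n=25, k=8, p₀=3/5=0.6000
P(X≥8) from Σ C(n,i)·p₀^i·(1−p₀)^(n−i)
p-value (one-sided, H₁ greater) = 0.99879
At α=0.05: p ≥ α → fail to reject H₀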